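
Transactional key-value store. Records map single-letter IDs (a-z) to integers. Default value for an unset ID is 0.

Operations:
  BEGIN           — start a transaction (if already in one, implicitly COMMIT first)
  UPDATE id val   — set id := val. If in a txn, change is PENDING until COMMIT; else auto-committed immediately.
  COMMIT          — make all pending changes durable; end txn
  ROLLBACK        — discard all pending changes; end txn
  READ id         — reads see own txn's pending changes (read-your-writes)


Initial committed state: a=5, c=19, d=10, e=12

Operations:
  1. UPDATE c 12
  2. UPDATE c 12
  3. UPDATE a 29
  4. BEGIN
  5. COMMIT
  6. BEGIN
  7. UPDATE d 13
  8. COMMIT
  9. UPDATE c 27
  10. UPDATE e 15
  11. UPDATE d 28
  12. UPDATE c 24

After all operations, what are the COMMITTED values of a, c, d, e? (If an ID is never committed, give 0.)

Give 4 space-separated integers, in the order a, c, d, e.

Initial committed: {a=5, c=19, d=10, e=12}
Op 1: UPDATE c=12 (auto-commit; committed c=12)
Op 2: UPDATE c=12 (auto-commit; committed c=12)
Op 3: UPDATE a=29 (auto-commit; committed a=29)
Op 4: BEGIN: in_txn=True, pending={}
Op 5: COMMIT: merged [] into committed; committed now {a=29, c=12, d=10, e=12}
Op 6: BEGIN: in_txn=True, pending={}
Op 7: UPDATE d=13 (pending; pending now {d=13})
Op 8: COMMIT: merged ['d'] into committed; committed now {a=29, c=12, d=13, e=12}
Op 9: UPDATE c=27 (auto-commit; committed c=27)
Op 10: UPDATE e=15 (auto-commit; committed e=15)
Op 11: UPDATE d=28 (auto-commit; committed d=28)
Op 12: UPDATE c=24 (auto-commit; committed c=24)
Final committed: {a=29, c=24, d=28, e=15}

Answer: 29 24 28 15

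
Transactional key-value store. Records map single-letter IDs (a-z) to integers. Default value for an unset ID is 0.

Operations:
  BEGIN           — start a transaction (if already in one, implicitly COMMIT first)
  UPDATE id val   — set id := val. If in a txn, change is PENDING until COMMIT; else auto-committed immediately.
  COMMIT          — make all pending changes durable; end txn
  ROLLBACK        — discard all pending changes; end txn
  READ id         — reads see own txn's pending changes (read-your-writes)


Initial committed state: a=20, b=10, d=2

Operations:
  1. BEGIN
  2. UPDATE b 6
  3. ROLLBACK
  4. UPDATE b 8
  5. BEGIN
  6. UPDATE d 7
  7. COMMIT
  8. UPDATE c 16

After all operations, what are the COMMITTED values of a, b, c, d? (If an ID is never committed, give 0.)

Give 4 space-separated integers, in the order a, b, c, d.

Initial committed: {a=20, b=10, d=2}
Op 1: BEGIN: in_txn=True, pending={}
Op 2: UPDATE b=6 (pending; pending now {b=6})
Op 3: ROLLBACK: discarded pending ['b']; in_txn=False
Op 4: UPDATE b=8 (auto-commit; committed b=8)
Op 5: BEGIN: in_txn=True, pending={}
Op 6: UPDATE d=7 (pending; pending now {d=7})
Op 7: COMMIT: merged ['d'] into committed; committed now {a=20, b=8, d=7}
Op 8: UPDATE c=16 (auto-commit; committed c=16)
Final committed: {a=20, b=8, c=16, d=7}

Answer: 20 8 16 7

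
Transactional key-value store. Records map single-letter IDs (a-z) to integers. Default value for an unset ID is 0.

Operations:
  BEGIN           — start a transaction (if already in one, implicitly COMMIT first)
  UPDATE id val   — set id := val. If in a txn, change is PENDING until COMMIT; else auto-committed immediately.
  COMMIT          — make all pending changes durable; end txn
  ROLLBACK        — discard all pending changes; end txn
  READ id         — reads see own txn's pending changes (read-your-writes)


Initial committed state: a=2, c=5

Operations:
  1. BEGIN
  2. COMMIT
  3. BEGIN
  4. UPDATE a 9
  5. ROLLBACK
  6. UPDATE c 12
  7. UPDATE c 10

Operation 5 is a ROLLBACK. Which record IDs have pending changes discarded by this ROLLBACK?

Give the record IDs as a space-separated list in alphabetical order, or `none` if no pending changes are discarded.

Answer: a

Derivation:
Initial committed: {a=2, c=5}
Op 1: BEGIN: in_txn=True, pending={}
Op 2: COMMIT: merged [] into committed; committed now {a=2, c=5}
Op 3: BEGIN: in_txn=True, pending={}
Op 4: UPDATE a=9 (pending; pending now {a=9})
Op 5: ROLLBACK: discarded pending ['a']; in_txn=False
Op 6: UPDATE c=12 (auto-commit; committed c=12)
Op 7: UPDATE c=10 (auto-commit; committed c=10)
ROLLBACK at op 5 discards: ['a']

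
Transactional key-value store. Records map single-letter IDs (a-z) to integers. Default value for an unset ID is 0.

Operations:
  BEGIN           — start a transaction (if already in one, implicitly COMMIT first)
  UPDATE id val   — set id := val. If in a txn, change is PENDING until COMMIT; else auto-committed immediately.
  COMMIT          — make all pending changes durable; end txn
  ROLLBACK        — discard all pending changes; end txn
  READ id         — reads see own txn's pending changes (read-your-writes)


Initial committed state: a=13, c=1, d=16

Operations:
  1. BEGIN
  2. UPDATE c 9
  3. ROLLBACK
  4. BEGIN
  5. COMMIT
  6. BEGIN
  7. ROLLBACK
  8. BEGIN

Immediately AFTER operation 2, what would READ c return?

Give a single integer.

Answer: 9

Derivation:
Initial committed: {a=13, c=1, d=16}
Op 1: BEGIN: in_txn=True, pending={}
Op 2: UPDATE c=9 (pending; pending now {c=9})
After op 2: visible(c) = 9 (pending={c=9}, committed={a=13, c=1, d=16})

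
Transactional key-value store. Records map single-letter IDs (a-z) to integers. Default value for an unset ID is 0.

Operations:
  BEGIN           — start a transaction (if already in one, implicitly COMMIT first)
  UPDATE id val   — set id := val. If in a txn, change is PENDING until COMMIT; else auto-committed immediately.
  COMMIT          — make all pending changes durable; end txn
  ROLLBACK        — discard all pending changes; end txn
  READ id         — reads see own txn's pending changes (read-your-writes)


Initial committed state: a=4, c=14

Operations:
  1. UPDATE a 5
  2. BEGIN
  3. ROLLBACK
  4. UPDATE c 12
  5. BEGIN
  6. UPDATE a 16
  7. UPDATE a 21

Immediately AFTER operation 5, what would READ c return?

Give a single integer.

Initial committed: {a=4, c=14}
Op 1: UPDATE a=5 (auto-commit; committed a=5)
Op 2: BEGIN: in_txn=True, pending={}
Op 3: ROLLBACK: discarded pending []; in_txn=False
Op 4: UPDATE c=12 (auto-commit; committed c=12)
Op 5: BEGIN: in_txn=True, pending={}
After op 5: visible(c) = 12 (pending={}, committed={a=5, c=12})

Answer: 12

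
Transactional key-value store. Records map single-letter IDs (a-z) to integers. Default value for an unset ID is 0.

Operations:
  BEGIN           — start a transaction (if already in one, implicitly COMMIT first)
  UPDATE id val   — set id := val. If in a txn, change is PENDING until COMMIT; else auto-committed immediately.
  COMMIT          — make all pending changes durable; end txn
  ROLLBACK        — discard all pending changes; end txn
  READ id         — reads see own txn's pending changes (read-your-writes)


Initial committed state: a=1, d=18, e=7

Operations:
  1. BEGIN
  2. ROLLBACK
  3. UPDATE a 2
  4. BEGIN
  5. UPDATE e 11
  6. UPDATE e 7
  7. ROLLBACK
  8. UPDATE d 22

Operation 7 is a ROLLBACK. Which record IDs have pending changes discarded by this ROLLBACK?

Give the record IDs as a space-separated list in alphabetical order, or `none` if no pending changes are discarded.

Answer: e

Derivation:
Initial committed: {a=1, d=18, e=7}
Op 1: BEGIN: in_txn=True, pending={}
Op 2: ROLLBACK: discarded pending []; in_txn=False
Op 3: UPDATE a=2 (auto-commit; committed a=2)
Op 4: BEGIN: in_txn=True, pending={}
Op 5: UPDATE e=11 (pending; pending now {e=11})
Op 6: UPDATE e=7 (pending; pending now {e=7})
Op 7: ROLLBACK: discarded pending ['e']; in_txn=False
Op 8: UPDATE d=22 (auto-commit; committed d=22)
ROLLBACK at op 7 discards: ['e']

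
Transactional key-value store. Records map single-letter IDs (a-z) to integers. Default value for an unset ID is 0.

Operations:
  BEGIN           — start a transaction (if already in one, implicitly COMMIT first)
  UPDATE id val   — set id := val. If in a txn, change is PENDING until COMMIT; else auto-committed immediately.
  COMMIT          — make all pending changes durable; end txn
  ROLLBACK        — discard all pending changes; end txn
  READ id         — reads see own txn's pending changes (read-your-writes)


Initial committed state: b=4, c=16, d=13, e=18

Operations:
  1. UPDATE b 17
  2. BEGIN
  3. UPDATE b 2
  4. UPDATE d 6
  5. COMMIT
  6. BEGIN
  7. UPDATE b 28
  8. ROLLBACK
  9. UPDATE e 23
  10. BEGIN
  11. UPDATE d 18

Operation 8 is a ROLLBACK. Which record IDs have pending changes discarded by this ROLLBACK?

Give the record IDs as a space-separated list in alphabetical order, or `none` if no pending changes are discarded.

Answer: b

Derivation:
Initial committed: {b=4, c=16, d=13, e=18}
Op 1: UPDATE b=17 (auto-commit; committed b=17)
Op 2: BEGIN: in_txn=True, pending={}
Op 3: UPDATE b=2 (pending; pending now {b=2})
Op 4: UPDATE d=6 (pending; pending now {b=2, d=6})
Op 5: COMMIT: merged ['b', 'd'] into committed; committed now {b=2, c=16, d=6, e=18}
Op 6: BEGIN: in_txn=True, pending={}
Op 7: UPDATE b=28 (pending; pending now {b=28})
Op 8: ROLLBACK: discarded pending ['b']; in_txn=False
Op 9: UPDATE e=23 (auto-commit; committed e=23)
Op 10: BEGIN: in_txn=True, pending={}
Op 11: UPDATE d=18 (pending; pending now {d=18})
ROLLBACK at op 8 discards: ['b']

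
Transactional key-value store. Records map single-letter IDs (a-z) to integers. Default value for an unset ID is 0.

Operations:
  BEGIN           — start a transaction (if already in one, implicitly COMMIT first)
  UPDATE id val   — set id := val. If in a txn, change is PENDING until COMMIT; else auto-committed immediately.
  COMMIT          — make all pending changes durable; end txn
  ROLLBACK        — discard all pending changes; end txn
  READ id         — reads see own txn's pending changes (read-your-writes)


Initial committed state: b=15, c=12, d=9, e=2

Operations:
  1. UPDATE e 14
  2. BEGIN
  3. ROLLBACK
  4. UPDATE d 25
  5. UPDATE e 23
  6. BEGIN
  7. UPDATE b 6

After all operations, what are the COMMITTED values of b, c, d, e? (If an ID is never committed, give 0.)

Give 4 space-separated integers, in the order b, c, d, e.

Answer: 15 12 25 23

Derivation:
Initial committed: {b=15, c=12, d=9, e=2}
Op 1: UPDATE e=14 (auto-commit; committed e=14)
Op 2: BEGIN: in_txn=True, pending={}
Op 3: ROLLBACK: discarded pending []; in_txn=False
Op 4: UPDATE d=25 (auto-commit; committed d=25)
Op 5: UPDATE e=23 (auto-commit; committed e=23)
Op 6: BEGIN: in_txn=True, pending={}
Op 7: UPDATE b=6 (pending; pending now {b=6})
Final committed: {b=15, c=12, d=25, e=23}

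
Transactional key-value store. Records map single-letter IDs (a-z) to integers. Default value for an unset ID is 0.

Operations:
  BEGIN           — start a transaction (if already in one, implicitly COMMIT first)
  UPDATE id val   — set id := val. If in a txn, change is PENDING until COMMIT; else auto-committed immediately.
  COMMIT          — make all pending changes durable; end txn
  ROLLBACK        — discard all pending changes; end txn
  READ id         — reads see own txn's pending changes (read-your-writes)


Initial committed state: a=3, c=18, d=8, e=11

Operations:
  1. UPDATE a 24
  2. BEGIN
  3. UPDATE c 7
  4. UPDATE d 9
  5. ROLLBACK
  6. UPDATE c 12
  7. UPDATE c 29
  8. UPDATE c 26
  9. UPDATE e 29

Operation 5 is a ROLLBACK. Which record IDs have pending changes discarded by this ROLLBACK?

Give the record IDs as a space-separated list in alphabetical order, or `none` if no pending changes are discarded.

Answer: c d

Derivation:
Initial committed: {a=3, c=18, d=8, e=11}
Op 1: UPDATE a=24 (auto-commit; committed a=24)
Op 2: BEGIN: in_txn=True, pending={}
Op 3: UPDATE c=7 (pending; pending now {c=7})
Op 4: UPDATE d=9 (pending; pending now {c=7, d=9})
Op 5: ROLLBACK: discarded pending ['c', 'd']; in_txn=False
Op 6: UPDATE c=12 (auto-commit; committed c=12)
Op 7: UPDATE c=29 (auto-commit; committed c=29)
Op 8: UPDATE c=26 (auto-commit; committed c=26)
Op 9: UPDATE e=29 (auto-commit; committed e=29)
ROLLBACK at op 5 discards: ['c', 'd']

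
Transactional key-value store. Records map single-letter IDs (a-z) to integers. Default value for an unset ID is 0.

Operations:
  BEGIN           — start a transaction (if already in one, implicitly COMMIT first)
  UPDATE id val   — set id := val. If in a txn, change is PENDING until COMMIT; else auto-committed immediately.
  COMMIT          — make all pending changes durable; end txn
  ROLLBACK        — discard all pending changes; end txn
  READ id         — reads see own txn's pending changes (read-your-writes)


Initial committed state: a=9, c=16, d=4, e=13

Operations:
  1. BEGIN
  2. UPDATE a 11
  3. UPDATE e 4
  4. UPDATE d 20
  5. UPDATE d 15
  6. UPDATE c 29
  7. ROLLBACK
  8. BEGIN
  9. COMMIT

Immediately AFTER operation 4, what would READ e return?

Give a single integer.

Initial committed: {a=9, c=16, d=4, e=13}
Op 1: BEGIN: in_txn=True, pending={}
Op 2: UPDATE a=11 (pending; pending now {a=11})
Op 3: UPDATE e=4 (pending; pending now {a=11, e=4})
Op 4: UPDATE d=20 (pending; pending now {a=11, d=20, e=4})
After op 4: visible(e) = 4 (pending={a=11, d=20, e=4}, committed={a=9, c=16, d=4, e=13})

Answer: 4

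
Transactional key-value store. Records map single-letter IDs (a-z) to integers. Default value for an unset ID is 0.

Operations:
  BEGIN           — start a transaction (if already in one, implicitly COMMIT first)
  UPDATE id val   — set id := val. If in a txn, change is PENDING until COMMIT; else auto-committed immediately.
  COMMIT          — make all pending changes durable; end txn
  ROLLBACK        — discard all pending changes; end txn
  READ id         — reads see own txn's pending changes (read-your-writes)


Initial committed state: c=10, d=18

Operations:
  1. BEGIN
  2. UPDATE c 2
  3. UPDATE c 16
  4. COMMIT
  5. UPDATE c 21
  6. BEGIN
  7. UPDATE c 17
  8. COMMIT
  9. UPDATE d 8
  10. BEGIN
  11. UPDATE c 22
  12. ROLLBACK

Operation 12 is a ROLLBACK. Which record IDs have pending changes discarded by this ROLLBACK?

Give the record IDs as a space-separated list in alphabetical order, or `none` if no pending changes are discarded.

Answer: c

Derivation:
Initial committed: {c=10, d=18}
Op 1: BEGIN: in_txn=True, pending={}
Op 2: UPDATE c=2 (pending; pending now {c=2})
Op 3: UPDATE c=16 (pending; pending now {c=16})
Op 4: COMMIT: merged ['c'] into committed; committed now {c=16, d=18}
Op 5: UPDATE c=21 (auto-commit; committed c=21)
Op 6: BEGIN: in_txn=True, pending={}
Op 7: UPDATE c=17 (pending; pending now {c=17})
Op 8: COMMIT: merged ['c'] into committed; committed now {c=17, d=18}
Op 9: UPDATE d=8 (auto-commit; committed d=8)
Op 10: BEGIN: in_txn=True, pending={}
Op 11: UPDATE c=22 (pending; pending now {c=22})
Op 12: ROLLBACK: discarded pending ['c']; in_txn=False
ROLLBACK at op 12 discards: ['c']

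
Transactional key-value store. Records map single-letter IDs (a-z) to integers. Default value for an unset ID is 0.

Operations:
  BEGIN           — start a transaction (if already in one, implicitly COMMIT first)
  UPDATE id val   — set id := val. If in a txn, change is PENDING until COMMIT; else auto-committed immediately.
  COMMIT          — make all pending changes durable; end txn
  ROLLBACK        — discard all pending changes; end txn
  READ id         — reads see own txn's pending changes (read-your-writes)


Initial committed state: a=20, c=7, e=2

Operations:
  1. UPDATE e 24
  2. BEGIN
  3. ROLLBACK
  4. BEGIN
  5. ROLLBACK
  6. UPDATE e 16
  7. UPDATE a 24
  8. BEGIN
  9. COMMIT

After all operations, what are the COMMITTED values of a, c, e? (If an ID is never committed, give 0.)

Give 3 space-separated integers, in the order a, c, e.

Initial committed: {a=20, c=7, e=2}
Op 1: UPDATE e=24 (auto-commit; committed e=24)
Op 2: BEGIN: in_txn=True, pending={}
Op 3: ROLLBACK: discarded pending []; in_txn=False
Op 4: BEGIN: in_txn=True, pending={}
Op 5: ROLLBACK: discarded pending []; in_txn=False
Op 6: UPDATE e=16 (auto-commit; committed e=16)
Op 7: UPDATE a=24 (auto-commit; committed a=24)
Op 8: BEGIN: in_txn=True, pending={}
Op 9: COMMIT: merged [] into committed; committed now {a=24, c=7, e=16}
Final committed: {a=24, c=7, e=16}

Answer: 24 7 16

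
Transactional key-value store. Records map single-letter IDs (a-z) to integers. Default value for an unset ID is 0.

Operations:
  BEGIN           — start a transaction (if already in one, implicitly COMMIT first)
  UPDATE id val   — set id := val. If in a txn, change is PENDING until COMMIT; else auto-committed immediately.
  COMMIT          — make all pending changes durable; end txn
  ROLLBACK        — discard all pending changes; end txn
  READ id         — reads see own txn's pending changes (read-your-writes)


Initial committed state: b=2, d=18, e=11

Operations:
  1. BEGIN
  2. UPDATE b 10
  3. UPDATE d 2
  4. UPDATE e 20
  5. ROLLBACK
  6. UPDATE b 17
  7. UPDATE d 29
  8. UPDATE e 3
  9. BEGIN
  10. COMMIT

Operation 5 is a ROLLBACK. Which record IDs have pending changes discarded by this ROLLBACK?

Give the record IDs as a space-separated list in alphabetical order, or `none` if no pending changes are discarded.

Answer: b d e

Derivation:
Initial committed: {b=2, d=18, e=11}
Op 1: BEGIN: in_txn=True, pending={}
Op 2: UPDATE b=10 (pending; pending now {b=10})
Op 3: UPDATE d=2 (pending; pending now {b=10, d=2})
Op 4: UPDATE e=20 (pending; pending now {b=10, d=2, e=20})
Op 5: ROLLBACK: discarded pending ['b', 'd', 'e']; in_txn=False
Op 6: UPDATE b=17 (auto-commit; committed b=17)
Op 7: UPDATE d=29 (auto-commit; committed d=29)
Op 8: UPDATE e=3 (auto-commit; committed e=3)
Op 9: BEGIN: in_txn=True, pending={}
Op 10: COMMIT: merged [] into committed; committed now {b=17, d=29, e=3}
ROLLBACK at op 5 discards: ['b', 'd', 'e']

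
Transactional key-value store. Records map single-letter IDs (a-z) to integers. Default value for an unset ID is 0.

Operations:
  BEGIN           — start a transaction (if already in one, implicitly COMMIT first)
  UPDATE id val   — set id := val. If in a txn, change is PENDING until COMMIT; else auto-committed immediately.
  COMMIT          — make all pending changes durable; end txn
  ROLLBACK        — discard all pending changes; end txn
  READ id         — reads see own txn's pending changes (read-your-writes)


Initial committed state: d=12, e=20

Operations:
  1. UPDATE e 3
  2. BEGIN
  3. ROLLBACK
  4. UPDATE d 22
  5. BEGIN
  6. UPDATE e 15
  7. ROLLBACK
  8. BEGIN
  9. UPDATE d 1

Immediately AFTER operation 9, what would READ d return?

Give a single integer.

Answer: 1

Derivation:
Initial committed: {d=12, e=20}
Op 1: UPDATE e=3 (auto-commit; committed e=3)
Op 2: BEGIN: in_txn=True, pending={}
Op 3: ROLLBACK: discarded pending []; in_txn=False
Op 4: UPDATE d=22 (auto-commit; committed d=22)
Op 5: BEGIN: in_txn=True, pending={}
Op 6: UPDATE e=15 (pending; pending now {e=15})
Op 7: ROLLBACK: discarded pending ['e']; in_txn=False
Op 8: BEGIN: in_txn=True, pending={}
Op 9: UPDATE d=1 (pending; pending now {d=1})
After op 9: visible(d) = 1 (pending={d=1}, committed={d=22, e=3})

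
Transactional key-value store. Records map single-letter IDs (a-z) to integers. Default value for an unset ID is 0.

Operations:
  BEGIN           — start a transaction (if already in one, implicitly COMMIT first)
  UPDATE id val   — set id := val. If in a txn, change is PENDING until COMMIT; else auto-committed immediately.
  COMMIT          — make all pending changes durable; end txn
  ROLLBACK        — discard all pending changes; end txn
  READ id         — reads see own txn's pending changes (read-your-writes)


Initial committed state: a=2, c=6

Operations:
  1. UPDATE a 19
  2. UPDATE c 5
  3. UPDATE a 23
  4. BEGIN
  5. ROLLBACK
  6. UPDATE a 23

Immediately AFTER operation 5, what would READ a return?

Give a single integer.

Initial committed: {a=2, c=6}
Op 1: UPDATE a=19 (auto-commit; committed a=19)
Op 2: UPDATE c=5 (auto-commit; committed c=5)
Op 3: UPDATE a=23 (auto-commit; committed a=23)
Op 4: BEGIN: in_txn=True, pending={}
Op 5: ROLLBACK: discarded pending []; in_txn=False
After op 5: visible(a) = 23 (pending={}, committed={a=23, c=5})

Answer: 23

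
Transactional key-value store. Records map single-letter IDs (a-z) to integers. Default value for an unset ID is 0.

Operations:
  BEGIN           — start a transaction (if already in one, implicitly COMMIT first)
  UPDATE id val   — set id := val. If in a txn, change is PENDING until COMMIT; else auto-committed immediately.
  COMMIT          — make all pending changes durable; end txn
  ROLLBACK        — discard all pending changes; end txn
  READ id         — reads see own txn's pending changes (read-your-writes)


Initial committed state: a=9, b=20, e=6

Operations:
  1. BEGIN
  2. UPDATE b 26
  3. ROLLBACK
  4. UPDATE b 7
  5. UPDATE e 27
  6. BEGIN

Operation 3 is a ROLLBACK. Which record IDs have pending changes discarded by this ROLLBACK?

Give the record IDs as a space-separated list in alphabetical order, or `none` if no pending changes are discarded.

Answer: b

Derivation:
Initial committed: {a=9, b=20, e=6}
Op 1: BEGIN: in_txn=True, pending={}
Op 2: UPDATE b=26 (pending; pending now {b=26})
Op 3: ROLLBACK: discarded pending ['b']; in_txn=False
Op 4: UPDATE b=7 (auto-commit; committed b=7)
Op 5: UPDATE e=27 (auto-commit; committed e=27)
Op 6: BEGIN: in_txn=True, pending={}
ROLLBACK at op 3 discards: ['b']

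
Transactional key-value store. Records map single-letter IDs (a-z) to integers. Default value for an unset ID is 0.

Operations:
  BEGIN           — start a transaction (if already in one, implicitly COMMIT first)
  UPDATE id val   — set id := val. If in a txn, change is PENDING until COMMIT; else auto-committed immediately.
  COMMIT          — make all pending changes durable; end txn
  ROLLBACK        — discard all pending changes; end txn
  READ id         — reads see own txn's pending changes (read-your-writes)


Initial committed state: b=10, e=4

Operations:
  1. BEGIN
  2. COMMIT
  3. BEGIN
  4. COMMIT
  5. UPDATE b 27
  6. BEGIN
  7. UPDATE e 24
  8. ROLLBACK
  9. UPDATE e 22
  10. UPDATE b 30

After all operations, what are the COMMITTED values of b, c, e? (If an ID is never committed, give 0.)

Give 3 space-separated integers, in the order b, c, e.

Answer: 30 0 22

Derivation:
Initial committed: {b=10, e=4}
Op 1: BEGIN: in_txn=True, pending={}
Op 2: COMMIT: merged [] into committed; committed now {b=10, e=4}
Op 3: BEGIN: in_txn=True, pending={}
Op 4: COMMIT: merged [] into committed; committed now {b=10, e=4}
Op 5: UPDATE b=27 (auto-commit; committed b=27)
Op 6: BEGIN: in_txn=True, pending={}
Op 7: UPDATE e=24 (pending; pending now {e=24})
Op 8: ROLLBACK: discarded pending ['e']; in_txn=False
Op 9: UPDATE e=22 (auto-commit; committed e=22)
Op 10: UPDATE b=30 (auto-commit; committed b=30)
Final committed: {b=30, e=22}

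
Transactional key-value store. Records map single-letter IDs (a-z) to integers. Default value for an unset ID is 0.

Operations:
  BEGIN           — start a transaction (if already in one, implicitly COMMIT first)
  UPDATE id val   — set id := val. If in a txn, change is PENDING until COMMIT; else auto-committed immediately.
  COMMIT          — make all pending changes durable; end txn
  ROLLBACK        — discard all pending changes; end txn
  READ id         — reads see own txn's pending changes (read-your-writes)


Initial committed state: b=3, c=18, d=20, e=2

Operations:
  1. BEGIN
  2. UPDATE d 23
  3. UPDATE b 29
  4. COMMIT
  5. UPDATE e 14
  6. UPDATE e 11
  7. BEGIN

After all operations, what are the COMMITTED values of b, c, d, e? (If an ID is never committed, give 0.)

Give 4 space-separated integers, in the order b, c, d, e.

Initial committed: {b=3, c=18, d=20, e=2}
Op 1: BEGIN: in_txn=True, pending={}
Op 2: UPDATE d=23 (pending; pending now {d=23})
Op 3: UPDATE b=29 (pending; pending now {b=29, d=23})
Op 4: COMMIT: merged ['b', 'd'] into committed; committed now {b=29, c=18, d=23, e=2}
Op 5: UPDATE e=14 (auto-commit; committed e=14)
Op 6: UPDATE e=11 (auto-commit; committed e=11)
Op 7: BEGIN: in_txn=True, pending={}
Final committed: {b=29, c=18, d=23, e=11}

Answer: 29 18 23 11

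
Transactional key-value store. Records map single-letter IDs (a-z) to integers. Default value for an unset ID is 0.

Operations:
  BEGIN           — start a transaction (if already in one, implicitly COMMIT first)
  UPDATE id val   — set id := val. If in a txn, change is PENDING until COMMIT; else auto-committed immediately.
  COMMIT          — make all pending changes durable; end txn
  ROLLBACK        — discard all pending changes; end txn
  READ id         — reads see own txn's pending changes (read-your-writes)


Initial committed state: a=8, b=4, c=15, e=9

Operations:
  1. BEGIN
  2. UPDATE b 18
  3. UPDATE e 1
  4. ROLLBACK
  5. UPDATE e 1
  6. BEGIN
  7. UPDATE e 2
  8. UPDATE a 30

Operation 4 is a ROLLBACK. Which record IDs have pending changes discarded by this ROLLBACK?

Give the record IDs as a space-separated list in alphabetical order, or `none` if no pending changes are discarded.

Initial committed: {a=8, b=4, c=15, e=9}
Op 1: BEGIN: in_txn=True, pending={}
Op 2: UPDATE b=18 (pending; pending now {b=18})
Op 3: UPDATE e=1 (pending; pending now {b=18, e=1})
Op 4: ROLLBACK: discarded pending ['b', 'e']; in_txn=False
Op 5: UPDATE e=1 (auto-commit; committed e=1)
Op 6: BEGIN: in_txn=True, pending={}
Op 7: UPDATE e=2 (pending; pending now {e=2})
Op 8: UPDATE a=30 (pending; pending now {a=30, e=2})
ROLLBACK at op 4 discards: ['b', 'e']

Answer: b e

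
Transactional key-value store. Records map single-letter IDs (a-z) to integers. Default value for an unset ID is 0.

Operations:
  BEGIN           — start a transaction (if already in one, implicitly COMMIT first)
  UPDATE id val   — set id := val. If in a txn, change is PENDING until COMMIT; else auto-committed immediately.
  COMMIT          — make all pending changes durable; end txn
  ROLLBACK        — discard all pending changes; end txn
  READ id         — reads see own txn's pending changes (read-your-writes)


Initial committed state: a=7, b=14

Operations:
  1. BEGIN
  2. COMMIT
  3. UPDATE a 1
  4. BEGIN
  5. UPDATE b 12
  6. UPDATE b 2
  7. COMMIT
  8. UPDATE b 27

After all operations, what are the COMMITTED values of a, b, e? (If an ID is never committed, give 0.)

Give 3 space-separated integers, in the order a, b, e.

Initial committed: {a=7, b=14}
Op 1: BEGIN: in_txn=True, pending={}
Op 2: COMMIT: merged [] into committed; committed now {a=7, b=14}
Op 3: UPDATE a=1 (auto-commit; committed a=1)
Op 4: BEGIN: in_txn=True, pending={}
Op 5: UPDATE b=12 (pending; pending now {b=12})
Op 6: UPDATE b=2 (pending; pending now {b=2})
Op 7: COMMIT: merged ['b'] into committed; committed now {a=1, b=2}
Op 8: UPDATE b=27 (auto-commit; committed b=27)
Final committed: {a=1, b=27}

Answer: 1 27 0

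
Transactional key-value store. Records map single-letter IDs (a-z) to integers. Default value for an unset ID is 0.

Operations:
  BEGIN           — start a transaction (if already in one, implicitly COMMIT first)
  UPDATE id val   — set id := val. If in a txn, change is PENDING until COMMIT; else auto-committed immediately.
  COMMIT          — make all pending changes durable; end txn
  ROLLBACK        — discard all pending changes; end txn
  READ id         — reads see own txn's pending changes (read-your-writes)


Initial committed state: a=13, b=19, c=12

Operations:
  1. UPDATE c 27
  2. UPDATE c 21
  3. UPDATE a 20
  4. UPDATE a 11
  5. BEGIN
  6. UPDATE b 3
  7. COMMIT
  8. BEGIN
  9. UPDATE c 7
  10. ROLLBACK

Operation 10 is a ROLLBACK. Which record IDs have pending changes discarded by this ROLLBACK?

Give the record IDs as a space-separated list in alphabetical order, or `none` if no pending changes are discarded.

Initial committed: {a=13, b=19, c=12}
Op 1: UPDATE c=27 (auto-commit; committed c=27)
Op 2: UPDATE c=21 (auto-commit; committed c=21)
Op 3: UPDATE a=20 (auto-commit; committed a=20)
Op 4: UPDATE a=11 (auto-commit; committed a=11)
Op 5: BEGIN: in_txn=True, pending={}
Op 6: UPDATE b=3 (pending; pending now {b=3})
Op 7: COMMIT: merged ['b'] into committed; committed now {a=11, b=3, c=21}
Op 8: BEGIN: in_txn=True, pending={}
Op 9: UPDATE c=7 (pending; pending now {c=7})
Op 10: ROLLBACK: discarded pending ['c']; in_txn=False
ROLLBACK at op 10 discards: ['c']

Answer: c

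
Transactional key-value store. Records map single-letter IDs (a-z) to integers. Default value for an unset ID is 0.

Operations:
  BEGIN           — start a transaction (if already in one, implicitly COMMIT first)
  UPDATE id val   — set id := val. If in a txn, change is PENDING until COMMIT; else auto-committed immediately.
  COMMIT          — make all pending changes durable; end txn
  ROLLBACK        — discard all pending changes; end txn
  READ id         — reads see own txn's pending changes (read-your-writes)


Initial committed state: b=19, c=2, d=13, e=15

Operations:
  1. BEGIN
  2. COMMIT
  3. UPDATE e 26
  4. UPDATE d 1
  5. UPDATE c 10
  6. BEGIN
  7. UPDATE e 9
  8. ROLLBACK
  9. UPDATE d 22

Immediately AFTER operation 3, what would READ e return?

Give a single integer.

Initial committed: {b=19, c=2, d=13, e=15}
Op 1: BEGIN: in_txn=True, pending={}
Op 2: COMMIT: merged [] into committed; committed now {b=19, c=2, d=13, e=15}
Op 3: UPDATE e=26 (auto-commit; committed e=26)
After op 3: visible(e) = 26 (pending={}, committed={b=19, c=2, d=13, e=26})

Answer: 26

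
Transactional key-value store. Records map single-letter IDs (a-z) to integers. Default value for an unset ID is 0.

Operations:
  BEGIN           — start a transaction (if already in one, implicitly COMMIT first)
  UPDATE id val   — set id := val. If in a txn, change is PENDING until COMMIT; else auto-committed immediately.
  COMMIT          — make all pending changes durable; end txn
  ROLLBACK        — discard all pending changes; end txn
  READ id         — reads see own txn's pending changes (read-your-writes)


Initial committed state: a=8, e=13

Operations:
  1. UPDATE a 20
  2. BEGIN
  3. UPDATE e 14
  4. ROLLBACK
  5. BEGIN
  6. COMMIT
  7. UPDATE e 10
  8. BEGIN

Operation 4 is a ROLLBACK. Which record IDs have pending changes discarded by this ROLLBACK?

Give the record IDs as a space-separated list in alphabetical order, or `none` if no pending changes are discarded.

Initial committed: {a=8, e=13}
Op 1: UPDATE a=20 (auto-commit; committed a=20)
Op 2: BEGIN: in_txn=True, pending={}
Op 3: UPDATE e=14 (pending; pending now {e=14})
Op 4: ROLLBACK: discarded pending ['e']; in_txn=False
Op 5: BEGIN: in_txn=True, pending={}
Op 6: COMMIT: merged [] into committed; committed now {a=20, e=13}
Op 7: UPDATE e=10 (auto-commit; committed e=10)
Op 8: BEGIN: in_txn=True, pending={}
ROLLBACK at op 4 discards: ['e']

Answer: e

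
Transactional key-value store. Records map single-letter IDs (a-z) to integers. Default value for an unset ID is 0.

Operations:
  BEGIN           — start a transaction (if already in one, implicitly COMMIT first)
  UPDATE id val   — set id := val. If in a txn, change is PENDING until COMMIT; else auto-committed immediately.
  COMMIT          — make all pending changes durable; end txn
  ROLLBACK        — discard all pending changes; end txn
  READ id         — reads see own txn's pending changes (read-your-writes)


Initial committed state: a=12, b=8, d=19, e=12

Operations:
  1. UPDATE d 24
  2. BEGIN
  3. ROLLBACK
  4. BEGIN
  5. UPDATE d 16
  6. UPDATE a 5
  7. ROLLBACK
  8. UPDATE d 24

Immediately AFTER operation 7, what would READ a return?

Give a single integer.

Answer: 12

Derivation:
Initial committed: {a=12, b=8, d=19, e=12}
Op 1: UPDATE d=24 (auto-commit; committed d=24)
Op 2: BEGIN: in_txn=True, pending={}
Op 3: ROLLBACK: discarded pending []; in_txn=False
Op 4: BEGIN: in_txn=True, pending={}
Op 5: UPDATE d=16 (pending; pending now {d=16})
Op 6: UPDATE a=5 (pending; pending now {a=5, d=16})
Op 7: ROLLBACK: discarded pending ['a', 'd']; in_txn=False
After op 7: visible(a) = 12 (pending={}, committed={a=12, b=8, d=24, e=12})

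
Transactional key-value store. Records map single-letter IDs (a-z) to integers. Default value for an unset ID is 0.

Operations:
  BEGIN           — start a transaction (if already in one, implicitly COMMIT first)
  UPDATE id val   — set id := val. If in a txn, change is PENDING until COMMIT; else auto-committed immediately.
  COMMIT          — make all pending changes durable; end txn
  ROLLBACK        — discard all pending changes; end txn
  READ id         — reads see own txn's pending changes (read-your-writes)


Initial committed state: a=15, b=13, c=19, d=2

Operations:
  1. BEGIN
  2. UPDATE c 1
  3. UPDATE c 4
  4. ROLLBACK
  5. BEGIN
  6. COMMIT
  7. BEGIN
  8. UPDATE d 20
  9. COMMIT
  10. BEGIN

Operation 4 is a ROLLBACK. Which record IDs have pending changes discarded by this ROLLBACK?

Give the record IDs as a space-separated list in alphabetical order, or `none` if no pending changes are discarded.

Answer: c

Derivation:
Initial committed: {a=15, b=13, c=19, d=2}
Op 1: BEGIN: in_txn=True, pending={}
Op 2: UPDATE c=1 (pending; pending now {c=1})
Op 3: UPDATE c=4 (pending; pending now {c=4})
Op 4: ROLLBACK: discarded pending ['c']; in_txn=False
Op 5: BEGIN: in_txn=True, pending={}
Op 6: COMMIT: merged [] into committed; committed now {a=15, b=13, c=19, d=2}
Op 7: BEGIN: in_txn=True, pending={}
Op 8: UPDATE d=20 (pending; pending now {d=20})
Op 9: COMMIT: merged ['d'] into committed; committed now {a=15, b=13, c=19, d=20}
Op 10: BEGIN: in_txn=True, pending={}
ROLLBACK at op 4 discards: ['c']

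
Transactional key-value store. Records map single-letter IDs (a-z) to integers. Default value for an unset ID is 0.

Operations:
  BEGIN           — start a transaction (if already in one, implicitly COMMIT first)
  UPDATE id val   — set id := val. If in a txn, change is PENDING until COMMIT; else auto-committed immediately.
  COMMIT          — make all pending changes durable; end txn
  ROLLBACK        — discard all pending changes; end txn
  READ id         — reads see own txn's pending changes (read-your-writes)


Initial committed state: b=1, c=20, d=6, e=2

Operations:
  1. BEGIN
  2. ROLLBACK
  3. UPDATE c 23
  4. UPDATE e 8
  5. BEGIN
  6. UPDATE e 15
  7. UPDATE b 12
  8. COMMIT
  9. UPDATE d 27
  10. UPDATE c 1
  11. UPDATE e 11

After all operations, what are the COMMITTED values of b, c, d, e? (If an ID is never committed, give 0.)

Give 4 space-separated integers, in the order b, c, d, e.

Initial committed: {b=1, c=20, d=6, e=2}
Op 1: BEGIN: in_txn=True, pending={}
Op 2: ROLLBACK: discarded pending []; in_txn=False
Op 3: UPDATE c=23 (auto-commit; committed c=23)
Op 4: UPDATE e=8 (auto-commit; committed e=8)
Op 5: BEGIN: in_txn=True, pending={}
Op 6: UPDATE e=15 (pending; pending now {e=15})
Op 7: UPDATE b=12 (pending; pending now {b=12, e=15})
Op 8: COMMIT: merged ['b', 'e'] into committed; committed now {b=12, c=23, d=6, e=15}
Op 9: UPDATE d=27 (auto-commit; committed d=27)
Op 10: UPDATE c=1 (auto-commit; committed c=1)
Op 11: UPDATE e=11 (auto-commit; committed e=11)
Final committed: {b=12, c=1, d=27, e=11}

Answer: 12 1 27 11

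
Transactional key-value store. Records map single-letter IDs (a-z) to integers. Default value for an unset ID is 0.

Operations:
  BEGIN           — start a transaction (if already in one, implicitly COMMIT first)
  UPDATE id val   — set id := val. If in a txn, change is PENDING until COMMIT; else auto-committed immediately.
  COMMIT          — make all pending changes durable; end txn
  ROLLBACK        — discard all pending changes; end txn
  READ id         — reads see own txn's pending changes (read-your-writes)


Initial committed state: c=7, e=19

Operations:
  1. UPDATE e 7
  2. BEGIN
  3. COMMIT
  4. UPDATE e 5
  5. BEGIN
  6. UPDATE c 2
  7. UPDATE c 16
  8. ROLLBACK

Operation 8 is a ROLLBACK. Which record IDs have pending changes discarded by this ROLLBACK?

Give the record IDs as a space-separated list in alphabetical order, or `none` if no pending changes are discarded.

Initial committed: {c=7, e=19}
Op 1: UPDATE e=7 (auto-commit; committed e=7)
Op 2: BEGIN: in_txn=True, pending={}
Op 3: COMMIT: merged [] into committed; committed now {c=7, e=7}
Op 4: UPDATE e=5 (auto-commit; committed e=5)
Op 5: BEGIN: in_txn=True, pending={}
Op 6: UPDATE c=2 (pending; pending now {c=2})
Op 7: UPDATE c=16 (pending; pending now {c=16})
Op 8: ROLLBACK: discarded pending ['c']; in_txn=False
ROLLBACK at op 8 discards: ['c']

Answer: c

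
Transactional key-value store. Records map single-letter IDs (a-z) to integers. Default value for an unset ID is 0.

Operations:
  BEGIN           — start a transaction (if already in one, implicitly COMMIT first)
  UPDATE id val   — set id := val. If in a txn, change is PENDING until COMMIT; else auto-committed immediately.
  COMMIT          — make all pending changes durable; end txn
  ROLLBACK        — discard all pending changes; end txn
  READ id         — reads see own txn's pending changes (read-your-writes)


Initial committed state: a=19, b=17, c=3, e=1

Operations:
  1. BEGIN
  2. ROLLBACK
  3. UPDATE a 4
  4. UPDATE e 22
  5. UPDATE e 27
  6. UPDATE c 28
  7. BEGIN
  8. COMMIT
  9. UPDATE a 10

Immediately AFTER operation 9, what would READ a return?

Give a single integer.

Initial committed: {a=19, b=17, c=3, e=1}
Op 1: BEGIN: in_txn=True, pending={}
Op 2: ROLLBACK: discarded pending []; in_txn=False
Op 3: UPDATE a=4 (auto-commit; committed a=4)
Op 4: UPDATE e=22 (auto-commit; committed e=22)
Op 5: UPDATE e=27 (auto-commit; committed e=27)
Op 6: UPDATE c=28 (auto-commit; committed c=28)
Op 7: BEGIN: in_txn=True, pending={}
Op 8: COMMIT: merged [] into committed; committed now {a=4, b=17, c=28, e=27}
Op 9: UPDATE a=10 (auto-commit; committed a=10)
After op 9: visible(a) = 10 (pending={}, committed={a=10, b=17, c=28, e=27})

Answer: 10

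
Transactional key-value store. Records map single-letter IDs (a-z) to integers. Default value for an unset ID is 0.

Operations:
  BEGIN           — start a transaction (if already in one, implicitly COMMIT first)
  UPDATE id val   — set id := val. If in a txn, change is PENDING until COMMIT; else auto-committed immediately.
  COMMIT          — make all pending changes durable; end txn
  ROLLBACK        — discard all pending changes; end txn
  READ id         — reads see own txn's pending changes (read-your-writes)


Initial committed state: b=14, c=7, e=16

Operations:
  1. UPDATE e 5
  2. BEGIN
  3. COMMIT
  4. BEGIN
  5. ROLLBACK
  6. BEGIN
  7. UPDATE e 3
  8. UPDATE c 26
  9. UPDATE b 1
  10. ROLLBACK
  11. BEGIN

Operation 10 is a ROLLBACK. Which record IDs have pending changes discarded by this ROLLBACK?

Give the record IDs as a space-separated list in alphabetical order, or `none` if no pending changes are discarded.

Initial committed: {b=14, c=7, e=16}
Op 1: UPDATE e=5 (auto-commit; committed e=5)
Op 2: BEGIN: in_txn=True, pending={}
Op 3: COMMIT: merged [] into committed; committed now {b=14, c=7, e=5}
Op 4: BEGIN: in_txn=True, pending={}
Op 5: ROLLBACK: discarded pending []; in_txn=False
Op 6: BEGIN: in_txn=True, pending={}
Op 7: UPDATE e=3 (pending; pending now {e=3})
Op 8: UPDATE c=26 (pending; pending now {c=26, e=3})
Op 9: UPDATE b=1 (pending; pending now {b=1, c=26, e=3})
Op 10: ROLLBACK: discarded pending ['b', 'c', 'e']; in_txn=False
Op 11: BEGIN: in_txn=True, pending={}
ROLLBACK at op 10 discards: ['b', 'c', 'e']

Answer: b c e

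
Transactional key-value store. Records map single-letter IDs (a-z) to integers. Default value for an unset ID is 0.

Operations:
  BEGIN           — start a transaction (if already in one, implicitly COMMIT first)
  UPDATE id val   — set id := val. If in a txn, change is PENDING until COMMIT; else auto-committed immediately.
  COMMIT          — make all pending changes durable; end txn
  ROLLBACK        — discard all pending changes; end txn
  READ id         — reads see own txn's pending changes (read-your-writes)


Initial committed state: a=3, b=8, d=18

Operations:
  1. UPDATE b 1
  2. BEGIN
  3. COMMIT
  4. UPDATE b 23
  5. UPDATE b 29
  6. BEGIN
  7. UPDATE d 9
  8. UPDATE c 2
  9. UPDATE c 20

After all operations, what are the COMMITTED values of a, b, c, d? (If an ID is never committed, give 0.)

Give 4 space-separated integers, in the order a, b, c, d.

Initial committed: {a=3, b=8, d=18}
Op 1: UPDATE b=1 (auto-commit; committed b=1)
Op 2: BEGIN: in_txn=True, pending={}
Op 3: COMMIT: merged [] into committed; committed now {a=3, b=1, d=18}
Op 4: UPDATE b=23 (auto-commit; committed b=23)
Op 5: UPDATE b=29 (auto-commit; committed b=29)
Op 6: BEGIN: in_txn=True, pending={}
Op 7: UPDATE d=9 (pending; pending now {d=9})
Op 8: UPDATE c=2 (pending; pending now {c=2, d=9})
Op 9: UPDATE c=20 (pending; pending now {c=20, d=9})
Final committed: {a=3, b=29, d=18}

Answer: 3 29 0 18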